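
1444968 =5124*282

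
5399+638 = 6037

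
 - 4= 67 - 71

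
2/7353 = 2/7353 = 0.00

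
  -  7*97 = -679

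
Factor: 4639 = 4639^1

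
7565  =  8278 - 713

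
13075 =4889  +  8186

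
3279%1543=193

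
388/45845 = 388/45845  =  0.01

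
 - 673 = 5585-6258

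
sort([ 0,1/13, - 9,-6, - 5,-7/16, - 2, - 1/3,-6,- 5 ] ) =[ - 9,-6,-6,-5, - 5, -2, - 7/16, -1/3 , 0, 1/13]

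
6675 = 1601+5074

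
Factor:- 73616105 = -5^1*131^1*167^1 * 673^1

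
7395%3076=1243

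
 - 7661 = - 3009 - 4652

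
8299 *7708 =63968692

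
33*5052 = 166716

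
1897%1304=593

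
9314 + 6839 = 16153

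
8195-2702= 5493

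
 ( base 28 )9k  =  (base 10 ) 272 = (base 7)536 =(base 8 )420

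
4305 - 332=3973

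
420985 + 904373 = 1325358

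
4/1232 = 1/308 = 0.00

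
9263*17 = 157471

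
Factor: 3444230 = 2^1*5^1 *344423^1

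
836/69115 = 836/69115 = 0.01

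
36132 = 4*9033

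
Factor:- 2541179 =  - 151^1 * 16829^1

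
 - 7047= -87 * 81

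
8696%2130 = 176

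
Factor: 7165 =5^1*1433^1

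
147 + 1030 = 1177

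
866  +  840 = 1706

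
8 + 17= 25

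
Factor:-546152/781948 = -586/839 =-  2^1*293^1 *839^( - 1 ) 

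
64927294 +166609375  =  231536669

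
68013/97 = 701 + 16/97 = 701.16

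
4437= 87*51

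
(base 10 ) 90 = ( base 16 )5A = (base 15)60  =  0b1011010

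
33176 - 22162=11014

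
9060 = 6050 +3010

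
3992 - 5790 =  - 1798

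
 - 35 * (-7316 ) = 256060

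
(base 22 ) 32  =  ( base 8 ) 104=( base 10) 68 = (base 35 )1X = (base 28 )2c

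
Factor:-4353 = - 3^1*1451^1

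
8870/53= 167 + 19/53 = 167.36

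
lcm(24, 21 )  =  168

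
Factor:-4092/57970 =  - 6/85 = -2^1*3^1*5^( - 1) * 17^(-1 )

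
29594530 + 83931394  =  113525924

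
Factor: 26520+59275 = 85795 =5^1*17159^1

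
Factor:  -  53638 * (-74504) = 3996245552 = 2^4*13^1*67^1 * 139^1 * 2063^1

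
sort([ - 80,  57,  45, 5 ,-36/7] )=[ - 80, - 36/7,5,45, 57] 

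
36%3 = 0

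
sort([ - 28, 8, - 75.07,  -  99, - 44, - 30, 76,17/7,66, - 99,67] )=[ - 99, - 99, - 75.07, - 44 , - 30, - 28, 17/7,  8, 66, 67, 76]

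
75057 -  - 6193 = 81250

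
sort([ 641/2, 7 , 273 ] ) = [7, 273, 641/2]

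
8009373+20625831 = 28635204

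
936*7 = 6552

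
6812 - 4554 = 2258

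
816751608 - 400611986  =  416139622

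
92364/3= 30788 = 30788.00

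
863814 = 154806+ 709008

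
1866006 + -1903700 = - 37694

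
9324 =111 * 84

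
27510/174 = 4585/29 = 158.10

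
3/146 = 3/146 = 0.02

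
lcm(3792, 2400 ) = 189600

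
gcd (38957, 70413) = 1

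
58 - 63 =  -  5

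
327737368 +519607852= 847345220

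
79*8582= 677978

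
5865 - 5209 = 656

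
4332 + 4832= 9164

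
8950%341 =84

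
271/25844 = 271/25844 =0.01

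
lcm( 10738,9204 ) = 64428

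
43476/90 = 483 + 1/15 = 483.07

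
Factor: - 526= - 2^1*263^1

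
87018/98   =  43509/49 = 887.94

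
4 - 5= - 1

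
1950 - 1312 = 638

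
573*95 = 54435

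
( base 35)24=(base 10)74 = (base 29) 2G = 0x4a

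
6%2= 0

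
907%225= 7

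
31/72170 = 31/72170=0.00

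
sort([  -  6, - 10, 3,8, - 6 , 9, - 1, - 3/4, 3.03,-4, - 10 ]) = [ - 10,-10, - 6, - 6, - 4 , - 1 , - 3/4, 3,3.03,8, 9 ]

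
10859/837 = 10859/837 = 12.97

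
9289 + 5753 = 15042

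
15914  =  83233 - 67319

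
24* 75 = 1800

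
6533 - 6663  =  -130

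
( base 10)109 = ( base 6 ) 301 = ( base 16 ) 6D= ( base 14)7B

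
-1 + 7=6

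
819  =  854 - 35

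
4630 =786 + 3844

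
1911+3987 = 5898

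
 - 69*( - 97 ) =6693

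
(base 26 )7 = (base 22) 7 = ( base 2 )111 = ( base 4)13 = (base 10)7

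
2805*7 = 19635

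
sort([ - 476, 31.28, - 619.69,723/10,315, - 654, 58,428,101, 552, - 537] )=[-654, - 619.69, - 537,  -  476,31.28, 58, 723/10, 101,315, 428,552 ] 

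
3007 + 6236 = 9243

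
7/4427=7/4427 = 0.00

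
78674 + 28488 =107162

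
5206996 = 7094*734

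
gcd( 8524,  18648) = 4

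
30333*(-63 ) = -1910979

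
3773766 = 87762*43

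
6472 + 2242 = 8714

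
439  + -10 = 429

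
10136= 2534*4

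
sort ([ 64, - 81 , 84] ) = [-81, 64, 84 ] 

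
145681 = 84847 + 60834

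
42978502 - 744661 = 42233841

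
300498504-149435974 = 151062530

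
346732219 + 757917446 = 1104649665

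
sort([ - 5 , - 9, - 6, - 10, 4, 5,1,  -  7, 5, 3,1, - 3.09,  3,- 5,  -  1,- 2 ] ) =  [ - 10,-9,  -  7,-6, - 5 , - 5, - 3.09, - 2,-1 , 1,1,  3, 3, 4,5,  5 ] 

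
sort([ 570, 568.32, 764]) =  [ 568.32, 570, 764]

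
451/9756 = 451/9756  =  0.05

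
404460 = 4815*84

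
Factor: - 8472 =-2^3 * 3^1*353^1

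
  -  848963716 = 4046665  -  853010381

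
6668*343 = 2287124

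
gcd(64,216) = 8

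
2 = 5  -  3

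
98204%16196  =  1028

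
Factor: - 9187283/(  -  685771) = 7^1 * 109^1*571^(-1)*1201^( - 1 )*12041^1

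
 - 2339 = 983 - 3322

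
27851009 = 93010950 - 65159941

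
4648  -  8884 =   -  4236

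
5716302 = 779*7338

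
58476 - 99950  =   - 41474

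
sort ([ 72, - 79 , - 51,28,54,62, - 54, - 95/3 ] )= [ - 79, - 54, - 51,  -  95/3,28, 54,62,72] 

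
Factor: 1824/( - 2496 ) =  - 2^( - 1) * 13^( - 1)*19^1 =- 19/26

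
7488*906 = 6784128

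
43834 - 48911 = - 5077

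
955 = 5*191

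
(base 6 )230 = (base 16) 5a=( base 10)90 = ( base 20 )4a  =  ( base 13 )6C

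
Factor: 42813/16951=3^2 *11^( - 1 ) * 23^(  -  1)*71^1 = 639/253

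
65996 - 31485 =34511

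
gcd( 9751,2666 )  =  1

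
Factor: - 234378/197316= - 2^(-1) *3^(-3 )*7^( - 1)*449^1 = - 449/378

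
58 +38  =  96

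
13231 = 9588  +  3643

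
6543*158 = 1033794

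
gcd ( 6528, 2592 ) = 96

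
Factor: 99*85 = 3^2*5^1*11^1*17^1 = 8415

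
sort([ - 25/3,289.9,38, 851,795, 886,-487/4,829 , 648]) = [  -  487/4,-25/3  ,  38,289.9 , 648,  795,829, 851,886 ]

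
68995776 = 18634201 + 50361575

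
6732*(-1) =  - 6732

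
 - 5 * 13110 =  - 65550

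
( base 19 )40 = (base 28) 2K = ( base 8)114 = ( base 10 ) 76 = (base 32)2C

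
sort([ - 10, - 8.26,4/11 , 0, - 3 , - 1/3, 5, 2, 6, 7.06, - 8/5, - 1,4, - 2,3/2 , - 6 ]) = [ - 10, - 8.26,  -  6, - 3, - 2 , - 8/5,  -  1, - 1/3, 0, 4/11, 3/2 , 2, 4, 5, 6, 7.06 ]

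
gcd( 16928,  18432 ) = 32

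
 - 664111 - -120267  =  -543844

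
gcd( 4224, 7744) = 704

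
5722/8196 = 2861/4098   =  0.70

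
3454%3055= 399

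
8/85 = 8/85=0.09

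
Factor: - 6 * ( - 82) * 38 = 18696 = 2^3*3^1*19^1*41^1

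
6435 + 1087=7522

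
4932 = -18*( - 274 )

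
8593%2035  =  453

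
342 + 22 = 364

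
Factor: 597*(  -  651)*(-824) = 2^3*3^2*7^1*31^1*103^1*199^1 = 320245128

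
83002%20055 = 2782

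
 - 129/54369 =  -1 + 18080/18123 = - 0.00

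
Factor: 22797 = 3^2*17^1 *149^1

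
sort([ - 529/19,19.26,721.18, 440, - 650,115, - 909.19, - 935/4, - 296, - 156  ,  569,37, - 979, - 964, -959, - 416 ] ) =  [ - 979, - 964, - 959, - 909.19, - 650, - 416, - 296, - 935/4, - 156,-529/19,19.26,37,115,  440,569,721.18]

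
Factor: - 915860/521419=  - 2^2 * 5^1*11^1*23^1*181^1*227^( - 1 )*2297^( - 1 )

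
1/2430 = 1/2430  =  0.00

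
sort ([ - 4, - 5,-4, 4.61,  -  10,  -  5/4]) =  [ - 10,-5,  -  4 ,  -  4,-5/4,4.61 ] 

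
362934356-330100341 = 32834015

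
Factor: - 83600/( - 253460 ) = 2^2 * 5^1 * 11^1 * 23^ ( - 1)*29^( - 1 ) = 220/667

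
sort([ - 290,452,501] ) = [ - 290,452 , 501]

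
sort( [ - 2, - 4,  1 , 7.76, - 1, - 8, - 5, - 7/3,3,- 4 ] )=[ - 8, - 5,-4 ,- 4 , - 7/3, - 2,-1,  1,  3,7.76 ] 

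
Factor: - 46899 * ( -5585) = 3^5*5^1*193^1*1117^1 = 261930915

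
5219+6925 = 12144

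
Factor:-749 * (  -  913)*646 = 2^1* 7^1 *11^1* 17^1*19^1*83^1*107^1  =  441758702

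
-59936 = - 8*7492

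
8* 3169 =25352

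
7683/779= 7683/779 = 9.86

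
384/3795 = 128/1265 =0.10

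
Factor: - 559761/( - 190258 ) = 2^( - 1 )*3^1*251^( - 1)*379^(-1 ) * 186587^1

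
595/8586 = 595/8586 = 0.07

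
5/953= 5/953 = 0.01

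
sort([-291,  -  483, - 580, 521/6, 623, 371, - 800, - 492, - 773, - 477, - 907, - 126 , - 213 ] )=[ - 907, - 800, - 773, - 580, - 492, - 483,-477, - 291, - 213, - 126, 521/6, 371, 623 ] 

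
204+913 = 1117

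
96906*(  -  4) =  - 387624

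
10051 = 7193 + 2858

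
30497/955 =30497/955 = 31.93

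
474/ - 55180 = -237/27590 = - 0.01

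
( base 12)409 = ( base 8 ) 1111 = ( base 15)290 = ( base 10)585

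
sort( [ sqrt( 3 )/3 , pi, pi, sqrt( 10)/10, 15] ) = [ sqrt( 10) /10,sqrt( 3) /3, pi, pi,15 ] 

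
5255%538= 413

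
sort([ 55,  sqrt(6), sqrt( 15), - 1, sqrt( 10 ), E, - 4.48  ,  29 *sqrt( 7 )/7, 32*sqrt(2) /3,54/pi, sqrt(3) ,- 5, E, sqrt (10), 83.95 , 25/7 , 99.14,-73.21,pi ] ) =[- 73.21 , - 5,  -  4.48 , - 1 , sqrt(3),sqrt(6 ), E, E, pi, sqrt( 10), sqrt ( 10 ) , 25/7, sqrt ( 15) , 29*sqrt(7)/7, 32 * sqrt(2)/3 , 54/pi, 55,83.95, 99.14 ] 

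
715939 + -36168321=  - 35452382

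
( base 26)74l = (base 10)4857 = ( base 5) 123412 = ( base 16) 12F9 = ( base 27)6ho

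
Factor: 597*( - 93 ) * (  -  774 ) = 2^1 * 3^4 * 31^1*43^1 * 199^1=42973254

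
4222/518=2111/259 = 8.15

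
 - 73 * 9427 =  - 688171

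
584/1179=584/1179=   0.50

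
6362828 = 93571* 68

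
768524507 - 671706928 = 96817579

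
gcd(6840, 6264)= 72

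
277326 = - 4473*( - 62)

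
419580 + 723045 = 1142625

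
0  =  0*37625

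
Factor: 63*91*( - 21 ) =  - 120393=- 3^3 * 7^3*13^1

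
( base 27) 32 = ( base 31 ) 2l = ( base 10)83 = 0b1010011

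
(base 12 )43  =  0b110011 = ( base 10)51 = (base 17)30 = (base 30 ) 1l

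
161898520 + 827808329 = 989706849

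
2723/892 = 2723/892 =3.05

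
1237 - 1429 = - 192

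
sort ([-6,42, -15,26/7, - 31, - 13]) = [ - 31, - 15, - 13,-6, 26/7,42]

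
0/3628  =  0 = 0.00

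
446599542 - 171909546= 274689996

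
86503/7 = 12357+4/7= 12357.57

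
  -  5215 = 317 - 5532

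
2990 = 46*65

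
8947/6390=1 + 2557/6390 = 1.40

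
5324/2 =2662 = 2662.00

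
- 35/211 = -35/211 = -0.17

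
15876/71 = 15876/71 = 223.61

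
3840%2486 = 1354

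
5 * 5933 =29665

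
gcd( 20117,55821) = 1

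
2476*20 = 49520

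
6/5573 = 6/5573 = 0.00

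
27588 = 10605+16983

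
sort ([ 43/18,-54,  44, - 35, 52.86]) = [ - 54, - 35, 43/18, 44, 52.86]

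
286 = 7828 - 7542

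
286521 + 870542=1157063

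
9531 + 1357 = 10888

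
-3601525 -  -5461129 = 1859604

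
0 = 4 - 4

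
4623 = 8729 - 4106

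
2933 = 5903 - 2970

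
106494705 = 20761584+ 85733121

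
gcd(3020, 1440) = 20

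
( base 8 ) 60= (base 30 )1I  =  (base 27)1L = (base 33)1F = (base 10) 48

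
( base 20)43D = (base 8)3211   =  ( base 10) 1673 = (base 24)2lh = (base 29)1sk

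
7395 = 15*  493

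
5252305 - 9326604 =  - 4074299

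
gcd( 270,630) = 90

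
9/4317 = 3/1439 = 0.00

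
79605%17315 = 10345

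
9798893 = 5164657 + 4634236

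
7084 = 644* 11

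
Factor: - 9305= -5^1*1861^1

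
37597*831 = 31243107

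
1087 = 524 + 563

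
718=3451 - 2733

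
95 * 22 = 2090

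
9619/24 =9619/24 = 400.79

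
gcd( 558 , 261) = 9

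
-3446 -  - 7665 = 4219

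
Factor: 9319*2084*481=2^2*13^1  *  37^1*521^1*9319^1 = 9341402876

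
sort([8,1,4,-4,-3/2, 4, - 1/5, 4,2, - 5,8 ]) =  [ - 5,-4, - 3/2,-1/5,1, 2, 4 , 4, 4, 8,8]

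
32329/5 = 32329/5 = 6465.80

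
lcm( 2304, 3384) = 108288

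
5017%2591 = 2426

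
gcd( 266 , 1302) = 14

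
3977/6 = 662 + 5/6 = 662.83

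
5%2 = 1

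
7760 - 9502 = - 1742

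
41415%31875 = 9540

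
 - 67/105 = - 1 + 38/105 =-0.64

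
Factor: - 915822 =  - 2^1*3^2*83^1*613^1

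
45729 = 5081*9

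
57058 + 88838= 145896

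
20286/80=253 + 23/40 = 253.57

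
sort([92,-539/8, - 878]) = [ - 878,-539/8,92]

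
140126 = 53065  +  87061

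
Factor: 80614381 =80614381^1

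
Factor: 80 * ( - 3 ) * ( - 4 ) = 2^6 * 3^1*5^1 = 960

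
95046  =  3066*31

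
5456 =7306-1850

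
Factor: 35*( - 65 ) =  - 2275 = -5^2*7^1*13^1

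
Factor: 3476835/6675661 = 3^2*5^1*41^(- 1)*77263^1*162821^ ( - 1) 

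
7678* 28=214984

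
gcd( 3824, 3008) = 16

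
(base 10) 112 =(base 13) 88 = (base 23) 4K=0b1110000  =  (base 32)3G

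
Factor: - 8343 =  - 3^4*103^1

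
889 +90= 979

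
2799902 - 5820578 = -3020676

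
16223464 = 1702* 9532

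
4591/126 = 4591/126  =  36.44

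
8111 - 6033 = 2078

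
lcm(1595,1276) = 6380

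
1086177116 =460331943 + 625845173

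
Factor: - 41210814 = - 2^1*3^1*71^1  *  96739^1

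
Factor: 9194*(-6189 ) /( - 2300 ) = 2^( - 1)*3^1*5^( - 2)*23^( - 1)*2063^1*4597^1 =28450833/1150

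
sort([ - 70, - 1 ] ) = [ - 70, - 1] 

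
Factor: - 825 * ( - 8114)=2^1*3^1*5^2*11^1*4057^1 = 6694050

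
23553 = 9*2617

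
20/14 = 10/7 = 1.43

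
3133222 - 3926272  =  -793050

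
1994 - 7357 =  - 5363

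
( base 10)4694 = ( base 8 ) 11126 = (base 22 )9F8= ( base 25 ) 7cj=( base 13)21a1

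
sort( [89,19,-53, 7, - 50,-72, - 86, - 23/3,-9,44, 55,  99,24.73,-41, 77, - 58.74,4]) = [ - 86, - 72, - 58.74,  -  53, - 50,-41,-9  , - 23/3, 4, 7,19, 24.73 , 44, 55, 77, 89 , 99] 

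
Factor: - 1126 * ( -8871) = 9988746 = 2^1  *  3^1*563^1 * 2957^1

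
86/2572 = 43/1286 = 0.03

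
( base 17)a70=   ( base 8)5701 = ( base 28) 3nd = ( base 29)3gm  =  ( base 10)3009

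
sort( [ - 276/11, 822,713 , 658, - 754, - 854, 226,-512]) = [ - 854,-754, - 512,-276/11, 226, 658, 713 , 822]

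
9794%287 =36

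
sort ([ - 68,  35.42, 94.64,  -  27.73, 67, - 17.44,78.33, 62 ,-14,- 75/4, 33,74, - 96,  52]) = [-96,-68, - 27.73, - 75/4, - 17.44,  -  14, 33,35.42,52 , 62,67,74,78.33,94.64 ] 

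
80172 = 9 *8908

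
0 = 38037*0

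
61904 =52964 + 8940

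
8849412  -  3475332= 5374080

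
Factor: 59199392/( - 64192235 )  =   - 2^5*5^ ( - 1 )*7^1*191^( - 1) *67217^(-1 )*264283^1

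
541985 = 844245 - 302260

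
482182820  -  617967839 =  - 135785019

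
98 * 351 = 34398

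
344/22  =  15+7/11 = 15.64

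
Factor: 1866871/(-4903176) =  - 2^ ( - 3 )*3^(- 1 )*204299^( - 1)*1866871^1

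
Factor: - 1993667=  - 13^1*153359^1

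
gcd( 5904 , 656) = 656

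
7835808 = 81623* 96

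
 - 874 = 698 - 1572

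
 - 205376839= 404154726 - 609531565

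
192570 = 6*32095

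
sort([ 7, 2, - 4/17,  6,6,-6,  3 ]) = [  -  6,-4/17, 2,3,6,6,7] 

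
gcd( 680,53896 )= 8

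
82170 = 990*83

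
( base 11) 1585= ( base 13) C01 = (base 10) 2029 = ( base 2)11111101101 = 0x7ed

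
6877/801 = 8 + 469/801 = 8.59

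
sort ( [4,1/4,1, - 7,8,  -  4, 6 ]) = [ -7,  -  4, 1/4, 1,4,  6,8 ] 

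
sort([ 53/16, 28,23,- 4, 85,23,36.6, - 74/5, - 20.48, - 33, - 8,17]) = [ - 33, - 20.48, - 74/5 , - 8 , - 4, 53/16,  17,23,23 , 28,36.6,85]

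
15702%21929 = 15702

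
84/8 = 10 + 1/2 = 10.50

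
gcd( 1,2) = 1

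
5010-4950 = 60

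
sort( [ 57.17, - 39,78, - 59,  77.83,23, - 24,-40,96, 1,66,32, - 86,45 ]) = [ - 86, - 59, - 40 , - 39, - 24, 1,23 , 32,45, 57.17, 66,  77.83,78,96]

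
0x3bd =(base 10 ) 957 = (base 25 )1d7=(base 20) 27h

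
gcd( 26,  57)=1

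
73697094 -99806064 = - 26108970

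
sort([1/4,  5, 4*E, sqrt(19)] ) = [1/4,sqrt(19),5,4*E]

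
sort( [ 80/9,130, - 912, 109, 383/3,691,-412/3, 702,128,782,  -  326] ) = [ -912, -326, - 412/3,80/9,109,383/3, 128 , 130, 691,702 , 782]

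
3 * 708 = 2124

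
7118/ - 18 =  - 396 + 5/9 =- 395.44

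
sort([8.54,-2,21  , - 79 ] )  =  [ - 79, - 2, 8.54,21 ]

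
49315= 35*1409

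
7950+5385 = 13335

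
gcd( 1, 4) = 1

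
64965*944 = 61326960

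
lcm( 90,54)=270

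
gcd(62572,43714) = 2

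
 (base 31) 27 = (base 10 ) 69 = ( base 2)1000101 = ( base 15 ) 49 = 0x45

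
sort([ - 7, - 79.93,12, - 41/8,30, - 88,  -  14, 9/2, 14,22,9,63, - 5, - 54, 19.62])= [ - 88,- 79.93, - 54, - 14, - 7, - 41/8,-5, 9/2, 9, 12, 14,  19.62,  22 , 30, 63 ]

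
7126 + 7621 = 14747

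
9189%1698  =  699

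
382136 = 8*47767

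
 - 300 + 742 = 442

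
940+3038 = 3978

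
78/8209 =78/8209  =  0.01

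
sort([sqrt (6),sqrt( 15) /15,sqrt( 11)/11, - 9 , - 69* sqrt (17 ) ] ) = [ - 69* sqrt( 17 ), - 9 , sqrt( 15)/15,sqrt(11) /11, sqrt( 6) ]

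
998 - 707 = 291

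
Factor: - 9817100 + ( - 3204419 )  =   - 13021519 = -7^1*23^1*31^1*2609^1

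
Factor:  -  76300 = -2^2*5^2*  7^1 * 109^1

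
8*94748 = 757984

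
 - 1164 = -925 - 239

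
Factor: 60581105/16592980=12116221/3318596= 2^(  -  2)*13^1*71^1*359^(- 1 )*2311^(  -  1)*13127^1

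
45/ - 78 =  - 15/26 =-0.58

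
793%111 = 16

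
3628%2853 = 775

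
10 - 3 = 7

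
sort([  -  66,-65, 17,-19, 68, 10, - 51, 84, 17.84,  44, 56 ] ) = [ - 66 , - 65, - 51, - 19,10, 17, 17.84  ,  44 , 56, 68 , 84 ]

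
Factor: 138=2^1*3^1*23^1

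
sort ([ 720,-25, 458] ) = [-25,458,720] 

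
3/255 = 1/85 = 0.01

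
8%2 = 0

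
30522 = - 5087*( - 6)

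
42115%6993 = 157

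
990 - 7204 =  - 6214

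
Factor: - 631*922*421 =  - 244930222=- 2^1*421^1*461^1*631^1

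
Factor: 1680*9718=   2^5 *3^1* 5^1*7^1*43^1*113^1 = 16326240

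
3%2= 1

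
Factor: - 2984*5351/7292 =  - 3991846/1823 = -2^1*373^1  *  1823^(  -  1 )*5351^1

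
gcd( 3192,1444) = 76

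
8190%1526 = 560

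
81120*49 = 3974880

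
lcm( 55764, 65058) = 390348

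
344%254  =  90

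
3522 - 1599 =1923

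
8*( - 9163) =  -  73304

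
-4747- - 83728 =78981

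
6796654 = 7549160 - 752506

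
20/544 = 5/136 = 0.04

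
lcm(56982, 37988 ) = 113964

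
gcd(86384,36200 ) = 8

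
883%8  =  3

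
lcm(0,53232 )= 0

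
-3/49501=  - 3/49501=- 0.00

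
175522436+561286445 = 736808881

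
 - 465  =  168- 633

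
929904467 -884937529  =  44966938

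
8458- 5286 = 3172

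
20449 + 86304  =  106753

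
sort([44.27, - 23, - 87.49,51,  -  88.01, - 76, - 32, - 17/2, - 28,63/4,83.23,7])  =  [ - 88.01,  -  87.49,  -  76,-32,-28,  -  23,- 17/2, 7 , 63/4, 44.27, 51,83.23]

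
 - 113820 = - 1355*84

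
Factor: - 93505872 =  -2^4*3^1*103^1*18913^1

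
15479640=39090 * 396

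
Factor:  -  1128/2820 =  - 2^1*5^( - 1 ) =- 2/5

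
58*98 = 5684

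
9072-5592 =3480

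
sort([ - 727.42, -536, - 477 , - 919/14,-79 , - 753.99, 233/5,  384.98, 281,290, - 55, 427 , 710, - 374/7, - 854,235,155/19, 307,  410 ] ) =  [  -  854, - 753.99, - 727.42,-536,- 477, - 79,-919/14,-55 , - 374/7, 155/19, 233/5, 235,281, 290,307 , 384.98, 410,427,  710 ] 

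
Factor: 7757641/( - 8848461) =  - 3^( - 1)*1877^1*4133^1 * 2949487^( -1)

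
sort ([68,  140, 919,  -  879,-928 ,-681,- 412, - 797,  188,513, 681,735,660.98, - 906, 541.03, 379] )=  [-928,-906, - 879, - 797,- 681,-412,  68, 140, 188,379, 513,541.03, 660.98,681,735,  919] 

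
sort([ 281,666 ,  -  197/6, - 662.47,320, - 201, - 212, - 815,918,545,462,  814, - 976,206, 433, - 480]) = [ - 976, - 815, - 662.47, - 480, - 212,-201, - 197/6, 206,  281,320,433, 462,545,666, 814,918]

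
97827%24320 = 547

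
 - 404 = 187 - 591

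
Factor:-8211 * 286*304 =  - 2^5*3^1*7^1*11^1*13^1*17^1*19^1*23^1 = - 713897184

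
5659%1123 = 44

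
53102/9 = 5900 + 2/9 = 5900.22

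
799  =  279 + 520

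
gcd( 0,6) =6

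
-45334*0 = 0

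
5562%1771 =249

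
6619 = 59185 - 52566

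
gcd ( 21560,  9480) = 40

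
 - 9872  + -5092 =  - 14964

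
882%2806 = 882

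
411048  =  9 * 45672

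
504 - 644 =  -140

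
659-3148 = -2489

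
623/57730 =623/57730 =0.01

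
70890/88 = 35445/44 = 805.57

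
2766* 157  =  434262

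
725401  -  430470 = 294931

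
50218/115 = 50218/115 = 436.68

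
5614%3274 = 2340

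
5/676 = 5/676 = 0.01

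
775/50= 15 +1/2= 15.50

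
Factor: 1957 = 19^1*103^1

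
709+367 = 1076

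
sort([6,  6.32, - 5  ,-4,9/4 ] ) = [-5, - 4,9/4,6, 6.32]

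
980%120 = 20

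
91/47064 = 91/47064 = 0.00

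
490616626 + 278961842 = 769578468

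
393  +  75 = 468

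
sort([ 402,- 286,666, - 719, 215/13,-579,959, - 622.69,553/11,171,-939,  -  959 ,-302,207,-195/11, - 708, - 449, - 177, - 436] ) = [ - 959, - 939,  -  719, - 708, - 622.69,-579, - 449,  -  436, - 302, -286,- 177, - 195/11, 215/13, 553/11,171,207,402,  666,959 ] 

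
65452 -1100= 64352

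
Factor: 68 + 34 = 2^1 * 3^1 * 17^1 = 102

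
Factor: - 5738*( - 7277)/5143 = 41755426/5143 = 2^1*19^2*37^ (- 1)*139^( -1)*151^1*383^1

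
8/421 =8/421 = 0.02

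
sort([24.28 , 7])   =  [ 7, 24.28]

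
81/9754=81/9754 = 0.01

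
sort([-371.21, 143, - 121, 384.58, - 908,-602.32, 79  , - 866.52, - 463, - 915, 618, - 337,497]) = [ - 915,-908, - 866.52,-602.32,  -  463, - 371.21,-337, - 121, 79, 143, 384.58,497,618] 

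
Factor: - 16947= - 3^2*7^1*269^1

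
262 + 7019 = 7281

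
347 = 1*347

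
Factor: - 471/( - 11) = 3^1*11^ ( - 1 ) * 157^1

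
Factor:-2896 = -2^4*181^1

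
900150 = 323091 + 577059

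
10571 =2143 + 8428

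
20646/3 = 6882 = 6882.00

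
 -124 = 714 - 838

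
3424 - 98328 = -94904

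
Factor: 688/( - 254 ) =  - 2^3 * 43^1*127^( - 1) = -344/127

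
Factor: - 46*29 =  - 1334 = - 2^1 * 23^1*29^1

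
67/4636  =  67/4636 =0.01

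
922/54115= 922/54115 = 0.02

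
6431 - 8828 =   -  2397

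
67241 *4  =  268964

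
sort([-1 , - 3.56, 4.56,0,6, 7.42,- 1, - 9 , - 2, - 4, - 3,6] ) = [ - 9, - 4, - 3.56, -3, - 2, - 1,-1,0,  4.56, 6,6,  7.42]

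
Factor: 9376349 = 1279^1 * 7331^1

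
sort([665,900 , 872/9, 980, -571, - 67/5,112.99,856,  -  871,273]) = [ - 871, - 571, - 67/5 , 872/9,112.99,273, 665 , 856, 900, 980]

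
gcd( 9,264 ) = 3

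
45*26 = 1170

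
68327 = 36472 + 31855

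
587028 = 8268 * 71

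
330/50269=330/50269 = 0.01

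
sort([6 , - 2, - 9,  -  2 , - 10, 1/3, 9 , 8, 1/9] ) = [ - 10, - 9, - 2, - 2,1/9,1/3,6,8,9 ] 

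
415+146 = 561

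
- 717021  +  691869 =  - 25152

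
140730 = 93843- - 46887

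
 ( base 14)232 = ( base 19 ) 13I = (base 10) 436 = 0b110110100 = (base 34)CS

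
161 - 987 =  - 826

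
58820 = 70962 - 12142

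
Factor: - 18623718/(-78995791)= 2^1*3^2*7^(-2)*1021^( - 1 )*1579^( - 1)*1034651^1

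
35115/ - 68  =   - 35115/68 = -516.40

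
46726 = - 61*(  -  766)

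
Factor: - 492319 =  - 492319^1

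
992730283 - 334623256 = 658107027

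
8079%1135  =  134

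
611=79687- 79076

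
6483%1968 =579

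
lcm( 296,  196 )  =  14504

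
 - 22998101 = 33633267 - 56631368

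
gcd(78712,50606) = 2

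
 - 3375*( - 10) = 33750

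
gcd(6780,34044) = 12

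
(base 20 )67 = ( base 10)127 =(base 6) 331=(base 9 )151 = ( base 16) 7f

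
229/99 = 2 + 31/99 = 2.31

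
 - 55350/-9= 6150 +0/1 = 6150.00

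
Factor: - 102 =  - 2^1*3^1 * 17^1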